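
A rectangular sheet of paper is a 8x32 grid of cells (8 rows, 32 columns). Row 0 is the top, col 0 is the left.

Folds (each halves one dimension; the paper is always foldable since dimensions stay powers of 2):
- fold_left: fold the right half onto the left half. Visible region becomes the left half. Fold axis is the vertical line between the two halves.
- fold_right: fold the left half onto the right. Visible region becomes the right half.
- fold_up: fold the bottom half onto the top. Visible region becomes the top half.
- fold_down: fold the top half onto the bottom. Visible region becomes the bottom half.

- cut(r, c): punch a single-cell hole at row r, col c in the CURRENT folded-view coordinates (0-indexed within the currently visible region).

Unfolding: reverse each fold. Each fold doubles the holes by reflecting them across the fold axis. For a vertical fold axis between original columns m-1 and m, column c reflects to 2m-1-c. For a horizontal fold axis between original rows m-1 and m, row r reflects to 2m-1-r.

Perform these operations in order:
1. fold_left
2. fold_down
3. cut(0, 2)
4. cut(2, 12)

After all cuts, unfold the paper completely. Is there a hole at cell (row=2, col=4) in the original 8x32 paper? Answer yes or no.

Op 1 fold_left: fold axis v@16; visible region now rows[0,8) x cols[0,16) = 8x16
Op 2 fold_down: fold axis h@4; visible region now rows[4,8) x cols[0,16) = 4x16
Op 3 cut(0, 2): punch at orig (4,2); cuts so far [(4, 2)]; region rows[4,8) x cols[0,16) = 4x16
Op 4 cut(2, 12): punch at orig (6,12); cuts so far [(4, 2), (6, 12)]; region rows[4,8) x cols[0,16) = 4x16
Unfold 1 (reflect across h@4): 4 holes -> [(1, 12), (3, 2), (4, 2), (6, 12)]
Unfold 2 (reflect across v@16): 8 holes -> [(1, 12), (1, 19), (3, 2), (3, 29), (4, 2), (4, 29), (6, 12), (6, 19)]
Holes: [(1, 12), (1, 19), (3, 2), (3, 29), (4, 2), (4, 29), (6, 12), (6, 19)]

Answer: no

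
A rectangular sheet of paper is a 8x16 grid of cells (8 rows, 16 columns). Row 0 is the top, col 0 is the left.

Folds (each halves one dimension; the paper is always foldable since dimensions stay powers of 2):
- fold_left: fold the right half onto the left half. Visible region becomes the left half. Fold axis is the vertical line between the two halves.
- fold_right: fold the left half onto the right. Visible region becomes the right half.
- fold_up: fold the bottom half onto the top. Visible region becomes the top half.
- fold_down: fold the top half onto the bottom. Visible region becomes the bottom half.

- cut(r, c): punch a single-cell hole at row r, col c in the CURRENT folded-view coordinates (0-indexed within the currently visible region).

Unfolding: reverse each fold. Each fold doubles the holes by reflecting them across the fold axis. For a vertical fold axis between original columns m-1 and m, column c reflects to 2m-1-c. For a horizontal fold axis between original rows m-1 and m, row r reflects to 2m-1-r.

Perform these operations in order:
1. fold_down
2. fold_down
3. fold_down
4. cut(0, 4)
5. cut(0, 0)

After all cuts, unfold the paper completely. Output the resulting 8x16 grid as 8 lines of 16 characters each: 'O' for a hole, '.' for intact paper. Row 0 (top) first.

Answer: O...O...........
O...O...........
O...O...........
O...O...........
O...O...........
O...O...........
O...O...........
O...O...........

Derivation:
Op 1 fold_down: fold axis h@4; visible region now rows[4,8) x cols[0,16) = 4x16
Op 2 fold_down: fold axis h@6; visible region now rows[6,8) x cols[0,16) = 2x16
Op 3 fold_down: fold axis h@7; visible region now rows[7,8) x cols[0,16) = 1x16
Op 4 cut(0, 4): punch at orig (7,4); cuts so far [(7, 4)]; region rows[7,8) x cols[0,16) = 1x16
Op 5 cut(0, 0): punch at orig (7,0); cuts so far [(7, 0), (7, 4)]; region rows[7,8) x cols[0,16) = 1x16
Unfold 1 (reflect across h@7): 4 holes -> [(6, 0), (6, 4), (7, 0), (7, 4)]
Unfold 2 (reflect across h@6): 8 holes -> [(4, 0), (4, 4), (5, 0), (5, 4), (6, 0), (6, 4), (7, 0), (7, 4)]
Unfold 3 (reflect across h@4): 16 holes -> [(0, 0), (0, 4), (1, 0), (1, 4), (2, 0), (2, 4), (3, 0), (3, 4), (4, 0), (4, 4), (5, 0), (5, 4), (6, 0), (6, 4), (7, 0), (7, 4)]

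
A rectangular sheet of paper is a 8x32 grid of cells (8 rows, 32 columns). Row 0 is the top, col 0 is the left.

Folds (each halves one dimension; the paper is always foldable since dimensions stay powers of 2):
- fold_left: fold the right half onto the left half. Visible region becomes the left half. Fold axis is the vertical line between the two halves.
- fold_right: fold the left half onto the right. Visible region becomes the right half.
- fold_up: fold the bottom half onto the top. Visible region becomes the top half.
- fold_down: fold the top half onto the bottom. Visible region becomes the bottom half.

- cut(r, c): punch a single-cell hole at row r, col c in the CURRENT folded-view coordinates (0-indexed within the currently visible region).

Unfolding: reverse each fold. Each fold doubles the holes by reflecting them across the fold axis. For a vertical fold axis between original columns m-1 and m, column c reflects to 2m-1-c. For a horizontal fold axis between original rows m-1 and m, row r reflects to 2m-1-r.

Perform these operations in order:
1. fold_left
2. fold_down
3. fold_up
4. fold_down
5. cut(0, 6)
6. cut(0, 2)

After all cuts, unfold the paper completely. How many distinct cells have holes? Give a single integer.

Op 1 fold_left: fold axis v@16; visible region now rows[0,8) x cols[0,16) = 8x16
Op 2 fold_down: fold axis h@4; visible region now rows[4,8) x cols[0,16) = 4x16
Op 3 fold_up: fold axis h@6; visible region now rows[4,6) x cols[0,16) = 2x16
Op 4 fold_down: fold axis h@5; visible region now rows[5,6) x cols[0,16) = 1x16
Op 5 cut(0, 6): punch at orig (5,6); cuts so far [(5, 6)]; region rows[5,6) x cols[0,16) = 1x16
Op 6 cut(0, 2): punch at orig (5,2); cuts so far [(5, 2), (5, 6)]; region rows[5,6) x cols[0,16) = 1x16
Unfold 1 (reflect across h@5): 4 holes -> [(4, 2), (4, 6), (5, 2), (5, 6)]
Unfold 2 (reflect across h@6): 8 holes -> [(4, 2), (4, 6), (5, 2), (5, 6), (6, 2), (6, 6), (7, 2), (7, 6)]
Unfold 3 (reflect across h@4): 16 holes -> [(0, 2), (0, 6), (1, 2), (1, 6), (2, 2), (2, 6), (3, 2), (3, 6), (4, 2), (4, 6), (5, 2), (5, 6), (6, 2), (6, 6), (7, 2), (7, 6)]
Unfold 4 (reflect across v@16): 32 holes -> [(0, 2), (0, 6), (0, 25), (0, 29), (1, 2), (1, 6), (1, 25), (1, 29), (2, 2), (2, 6), (2, 25), (2, 29), (3, 2), (3, 6), (3, 25), (3, 29), (4, 2), (4, 6), (4, 25), (4, 29), (5, 2), (5, 6), (5, 25), (5, 29), (6, 2), (6, 6), (6, 25), (6, 29), (7, 2), (7, 6), (7, 25), (7, 29)]

Answer: 32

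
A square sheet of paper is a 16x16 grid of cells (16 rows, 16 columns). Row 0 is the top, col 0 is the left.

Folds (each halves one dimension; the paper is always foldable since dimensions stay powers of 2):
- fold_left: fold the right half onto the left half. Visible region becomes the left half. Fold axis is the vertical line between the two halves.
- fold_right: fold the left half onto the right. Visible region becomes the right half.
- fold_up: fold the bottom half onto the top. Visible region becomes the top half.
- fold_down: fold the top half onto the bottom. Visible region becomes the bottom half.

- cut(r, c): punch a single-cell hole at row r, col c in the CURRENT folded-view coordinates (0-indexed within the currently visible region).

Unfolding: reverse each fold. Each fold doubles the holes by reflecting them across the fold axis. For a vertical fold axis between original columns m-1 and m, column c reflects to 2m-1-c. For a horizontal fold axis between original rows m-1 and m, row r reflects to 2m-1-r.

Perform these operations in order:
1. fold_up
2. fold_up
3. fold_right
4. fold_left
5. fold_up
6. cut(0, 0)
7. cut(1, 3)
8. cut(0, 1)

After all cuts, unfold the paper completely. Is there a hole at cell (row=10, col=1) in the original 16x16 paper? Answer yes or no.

Op 1 fold_up: fold axis h@8; visible region now rows[0,8) x cols[0,16) = 8x16
Op 2 fold_up: fold axis h@4; visible region now rows[0,4) x cols[0,16) = 4x16
Op 3 fold_right: fold axis v@8; visible region now rows[0,4) x cols[8,16) = 4x8
Op 4 fold_left: fold axis v@12; visible region now rows[0,4) x cols[8,12) = 4x4
Op 5 fold_up: fold axis h@2; visible region now rows[0,2) x cols[8,12) = 2x4
Op 6 cut(0, 0): punch at orig (0,8); cuts so far [(0, 8)]; region rows[0,2) x cols[8,12) = 2x4
Op 7 cut(1, 3): punch at orig (1,11); cuts so far [(0, 8), (1, 11)]; region rows[0,2) x cols[8,12) = 2x4
Op 8 cut(0, 1): punch at orig (0,9); cuts so far [(0, 8), (0, 9), (1, 11)]; region rows[0,2) x cols[8,12) = 2x4
Unfold 1 (reflect across h@2): 6 holes -> [(0, 8), (0, 9), (1, 11), (2, 11), (3, 8), (3, 9)]
Unfold 2 (reflect across v@12): 12 holes -> [(0, 8), (0, 9), (0, 14), (0, 15), (1, 11), (1, 12), (2, 11), (2, 12), (3, 8), (3, 9), (3, 14), (3, 15)]
Unfold 3 (reflect across v@8): 24 holes -> [(0, 0), (0, 1), (0, 6), (0, 7), (0, 8), (0, 9), (0, 14), (0, 15), (1, 3), (1, 4), (1, 11), (1, 12), (2, 3), (2, 4), (2, 11), (2, 12), (3, 0), (3, 1), (3, 6), (3, 7), (3, 8), (3, 9), (3, 14), (3, 15)]
Unfold 4 (reflect across h@4): 48 holes -> [(0, 0), (0, 1), (0, 6), (0, 7), (0, 8), (0, 9), (0, 14), (0, 15), (1, 3), (1, 4), (1, 11), (1, 12), (2, 3), (2, 4), (2, 11), (2, 12), (3, 0), (3, 1), (3, 6), (3, 7), (3, 8), (3, 9), (3, 14), (3, 15), (4, 0), (4, 1), (4, 6), (4, 7), (4, 8), (4, 9), (4, 14), (4, 15), (5, 3), (5, 4), (5, 11), (5, 12), (6, 3), (6, 4), (6, 11), (6, 12), (7, 0), (7, 1), (7, 6), (7, 7), (7, 8), (7, 9), (7, 14), (7, 15)]
Unfold 5 (reflect across h@8): 96 holes -> [(0, 0), (0, 1), (0, 6), (0, 7), (0, 8), (0, 9), (0, 14), (0, 15), (1, 3), (1, 4), (1, 11), (1, 12), (2, 3), (2, 4), (2, 11), (2, 12), (3, 0), (3, 1), (3, 6), (3, 7), (3, 8), (3, 9), (3, 14), (3, 15), (4, 0), (4, 1), (4, 6), (4, 7), (4, 8), (4, 9), (4, 14), (4, 15), (5, 3), (5, 4), (5, 11), (5, 12), (6, 3), (6, 4), (6, 11), (6, 12), (7, 0), (7, 1), (7, 6), (7, 7), (7, 8), (7, 9), (7, 14), (7, 15), (8, 0), (8, 1), (8, 6), (8, 7), (8, 8), (8, 9), (8, 14), (8, 15), (9, 3), (9, 4), (9, 11), (9, 12), (10, 3), (10, 4), (10, 11), (10, 12), (11, 0), (11, 1), (11, 6), (11, 7), (11, 8), (11, 9), (11, 14), (11, 15), (12, 0), (12, 1), (12, 6), (12, 7), (12, 8), (12, 9), (12, 14), (12, 15), (13, 3), (13, 4), (13, 11), (13, 12), (14, 3), (14, 4), (14, 11), (14, 12), (15, 0), (15, 1), (15, 6), (15, 7), (15, 8), (15, 9), (15, 14), (15, 15)]
Holes: [(0, 0), (0, 1), (0, 6), (0, 7), (0, 8), (0, 9), (0, 14), (0, 15), (1, 3), (1, 4), (1, 11), (1, 12), (2, 3), (2, 4), (2, 11), (2, 12), (3, 0), (3, 1), (3, 6), (3, 7), (3, 8), (3, 9), (3, 14), (3, 15), (4, 0), (4, 1), (4, 6), (4, 7), (4, 8), (4, 9), (4, 14), (4, 15), (5, 3), (5, 4), (5, 11), (5, 12), (6, 3), (6, 4), (6, 11), (6, 12), (7, 0), (7, 1), (7, 6), (7, 7), (7, 8), (7, 9), (7, 14), (7, 15), (8, 0), (8, 1), (8, 6), (8, 7), (8, 8), (8, 9), (8, 14), (8, 15), (9, 3), (9, 4), (9, 11), (9, 12), (10, 3), (10, 4), (10, 11), (10, 12), (11, 0), (11, 1), (11, 6), (11, 7), (11, 8), (11, 9), (11, 14), (11, 15), (12, 0), (12, 1), (12, 6), (12, 7), (12, 8), (12, 9), (12, 14), (12, 15), (13, 3), (13, 4), (13, 11), (13, 12), (14, 3), (14, 4), (14, 11), (14, 12), (15, 0), (15, 1), (15, 6), (15, 7), (15, 8), (15, 9), (15, 14), (15, 15)]

Answer: no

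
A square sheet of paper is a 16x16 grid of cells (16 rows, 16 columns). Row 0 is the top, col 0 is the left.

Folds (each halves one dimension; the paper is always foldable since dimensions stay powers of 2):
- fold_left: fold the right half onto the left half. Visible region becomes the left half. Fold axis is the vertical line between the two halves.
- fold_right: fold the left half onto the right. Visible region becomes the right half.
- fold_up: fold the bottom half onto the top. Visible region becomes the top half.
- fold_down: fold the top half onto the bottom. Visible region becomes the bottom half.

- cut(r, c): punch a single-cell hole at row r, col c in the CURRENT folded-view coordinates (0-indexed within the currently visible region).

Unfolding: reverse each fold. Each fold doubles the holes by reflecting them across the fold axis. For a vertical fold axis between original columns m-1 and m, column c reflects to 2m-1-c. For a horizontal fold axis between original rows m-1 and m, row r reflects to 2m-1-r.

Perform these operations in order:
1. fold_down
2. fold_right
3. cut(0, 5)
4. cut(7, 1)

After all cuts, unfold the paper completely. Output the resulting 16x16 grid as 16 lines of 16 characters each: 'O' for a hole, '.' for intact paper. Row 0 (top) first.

Answer: ......O..O......
................
................
................
................
................
................
..O..........O..
..O..........O..
................
................
................
................
................
................
......O..O......

Derivation:
Op 1 fold_down: fold axis h@8; visible region now rows[8,16) x cols[0,16) = 8x16
Op 2 fold_right: fold axis v@8; visible region now rows[8,16) x cols[8,16) = 8x8
Op 3 cut(0, 5): punch at orig (8,13); cuts so far [(8, 13)]; region rows[8,16) x cols[8,16) = 8x8
Op 4 cut(7, 1): punch at orig (15,9); cuts so far [(8, 13), (15, 9)]; region rows[8,16) x cols[8,16) = 8x8
Unfold 1 (reflect across v@8): 4 holes -> [(8, 2), (8, 13), (15, 6), (15, 9)]
Unfold 2 (reflect across h@8): 8 holes -> [(0, 6), (0, 9), (7, 2), (7, 13), (8, 2), (8, 13), (15, 6), (15, 9)]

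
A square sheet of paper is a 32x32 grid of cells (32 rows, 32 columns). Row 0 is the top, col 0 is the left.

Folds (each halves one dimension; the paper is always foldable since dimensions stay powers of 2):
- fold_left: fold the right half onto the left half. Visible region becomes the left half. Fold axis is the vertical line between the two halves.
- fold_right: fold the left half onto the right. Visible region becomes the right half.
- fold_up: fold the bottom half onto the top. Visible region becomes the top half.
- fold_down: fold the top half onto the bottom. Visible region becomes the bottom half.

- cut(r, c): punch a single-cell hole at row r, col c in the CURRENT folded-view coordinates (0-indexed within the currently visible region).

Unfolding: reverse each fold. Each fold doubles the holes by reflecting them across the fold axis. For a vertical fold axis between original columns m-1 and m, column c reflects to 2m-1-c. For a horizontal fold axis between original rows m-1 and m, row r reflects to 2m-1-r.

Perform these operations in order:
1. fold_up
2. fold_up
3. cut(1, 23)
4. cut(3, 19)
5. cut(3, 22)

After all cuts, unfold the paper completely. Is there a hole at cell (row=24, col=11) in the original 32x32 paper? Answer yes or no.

Op 1 fold_up: fold axis h@16; visible region now rows[0,16) x cols[0,32) = 16x32
Op 2 fold_up: fold axis h@8; visible region now rows[0,8) x cols[0,32) = 8x32
Op 3 cut(1, 23): punch at orig (1,23); cuts so far [(1, 23)]; region rows[0,8) x cols[0,32) = 8x32
Op 4 cut(3, 19): punch at orig (3,19); cuts so far [(1, 23), (3, 19)]; region rows[0,8) x cols[0,32) = 8x32
Op 5 cut(3, 22): punch at orig (3,22); cuts so far [(1, 23), (3, 19), (3, 22)]; region rows[0,8) x cols[0,32) = 8x32
Unfold 1 (reflect across h@8): 6 holes -> [(1, 23), (3, 19), (3, 22), (12, 19), (12, 22), (14, 23)]
Unfold 2 (reflect across h@16): 12 holes -> [(1, 23), (3, 19), (3, 22), (12, 19), (12, 22), (14, 23), (17, 23), (19, 19), (19, 22), (28, 19), (28, 22), (30, 23)]
Holes: [(1, 23), (3, 19), (3, 22), (12, 19), (12, 22), (14, 23), (17, 23), (19, 19), (19, 22), (28, 19), (28, 22), (30, 23)]

Answer: no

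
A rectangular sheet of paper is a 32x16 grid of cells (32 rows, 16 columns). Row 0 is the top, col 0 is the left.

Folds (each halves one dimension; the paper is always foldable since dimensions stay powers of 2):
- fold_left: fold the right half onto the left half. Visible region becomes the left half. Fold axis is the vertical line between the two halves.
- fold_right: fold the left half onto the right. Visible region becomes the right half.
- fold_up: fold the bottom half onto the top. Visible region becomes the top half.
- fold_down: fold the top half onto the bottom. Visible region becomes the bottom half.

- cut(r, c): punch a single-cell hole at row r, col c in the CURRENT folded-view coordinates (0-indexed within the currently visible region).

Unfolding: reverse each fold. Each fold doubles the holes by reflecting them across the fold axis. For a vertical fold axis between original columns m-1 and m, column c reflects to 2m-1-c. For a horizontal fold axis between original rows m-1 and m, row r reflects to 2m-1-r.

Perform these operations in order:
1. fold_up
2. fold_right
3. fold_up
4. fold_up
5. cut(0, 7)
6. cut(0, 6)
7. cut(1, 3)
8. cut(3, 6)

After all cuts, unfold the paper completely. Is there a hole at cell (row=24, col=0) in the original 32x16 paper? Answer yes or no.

Answer: yes

Derivation:
Op 1 fold_up: fold axis h@16; visible region now rows[0,16) x cols[0,16) = 16x16
Op 2 fold_right: fold axis v@8; visible region now rows[0,16) x cols[8,16) = 16x8
Op 3 fold_up: fold axis h@8; visible region now rows[0,8) x cols[8,16) = 8x8
Op 4 fold_up: fold axis h@4; visible region now rows[0,4) x cols[8,16) = 4x8
Op 5 cut(0, 7): punch at orig (0,15); cuts so far [(0, 15)]; region rows[0,4) x cols[8,16) = 4x8
Op 6 cut(0, 6): punch at orig (0,14); cuts so far [(0, 14), (0, 15)]; region rows[0,4) x cols[8,16) = 4x8
Op 7 cut(1, 3): punch at orig (1,11); cuts so far [(0, 14), (0, 15), (1, 11)]; region rows[0,4) x cols[8,16) = 4x8
Op 8 cut(3, 6): punch at orig (3,14); cuts so far [(0, 14), (0, 15), (1, 11), (3, 14)]; region rows[0,4) x cols[8,16) = 4x8
Unfold 1 (reflect across h@4): 8 holes -> [(0, 14), (0, 15), (1, 11), (3, 14), (4, 14), (6, 11), (7, 14), (7, 15)]
Unfold 2 (reflect across h@8): 16 holes -> [(0, 14), (0, 15), (1, 11), (3, 14), (4, 14), (6, 11), (7, 14), (7, 15), (8, 14), (8, 15), (9, 11), (11, 14), (12, 14), (14, 11), (15, 14), (15, 15)]
Unfold 3 (reflect across v@8): 32 holes -> [(0, 0), (0, 1), (0, 14), (0, 15), (1, 4), (1, 11), (3, 1), (3, 14), (4, 1), (4, 14), (6, 4), (6, 11), (7, 0), (7, 1), (7, 14), (7, 15), (8, 0), (8, 1), (8, 14), (8, 15), (9, 4), (9, 11), (11, 1), (11, 14), (12, 1), (12, 14), (14, 4), (14, 11), (15, 0), (15, 1), (15, 14), (15, 15)]
Unfold 4 (reflect across h@16): 64 holes -> [(0, 0), (0, 1), (0, 14), (0, 15), (1, 4), (1, 11), (3, 1), (3, 14), (4, 1), (4, 14), (6, 4), (6, 11), (7, 0), (7, 1), (7, 14), (7, 15), (8, 0), (8, 1), (8, 14), (8, 15), (9, 4), (9, 11), (11, 1), (11, 14), (12, 1), (12, 14), (14, 4), (14, 11), (15, 0), (15, 1), (15, 14), (15, 15), (16, 0), (16, 1), (16, 14), (16, 15), (17, 4), (17, 11), (19, 1), (19, 14), (20, 1), (20, 14), (22, 4), (22, 11), (23, 0), (23, 1), (23, 14), (23, 15), (24, 0), (24, 1), (24, 14), (24, 15), (25, 4), (25, 11), (27, 1), (27, 14), (28, 1), (28, 14), (30, 4), (30, 11), (31, 0), (31, 1), (31, 14), (31, 15)]
Holes: [(0, 0), (0, 1), (0, 14), (0, 15), (1, 4), (1, 11), (3, 1), (3, 14), (4, 1), (4, 14), (6, 4), (6, 11), (7, 0), (7, 1), (7, 14), (7, 15), (8, 0), (8, 1), (8, 14), (8, 15), (9, 4), (9, 11), (11, 1), (11, 14), (12, 1), (12, 14), (14, 4), (14, 11), (15, 0), (15, 1), (15, 14), (15, 15), (16, 0), (16, 1), (16, 14), (16, 15), (17, 4), (17, 11), (19, 1), (19, 14), (20, 1), (20, 14), (22, 4), (22, 11), (23, 0), (23, 1), (23, 14), (23, 15), (24, 0), (24, 1), (24, 14), (24, 15), (25, 4), (25, 11), (27, 1), (27, 14), (28, 1), (28, 14), (30, 4), (30, 11), (31, 0), (31, 1), (31, 14), (31, 15)]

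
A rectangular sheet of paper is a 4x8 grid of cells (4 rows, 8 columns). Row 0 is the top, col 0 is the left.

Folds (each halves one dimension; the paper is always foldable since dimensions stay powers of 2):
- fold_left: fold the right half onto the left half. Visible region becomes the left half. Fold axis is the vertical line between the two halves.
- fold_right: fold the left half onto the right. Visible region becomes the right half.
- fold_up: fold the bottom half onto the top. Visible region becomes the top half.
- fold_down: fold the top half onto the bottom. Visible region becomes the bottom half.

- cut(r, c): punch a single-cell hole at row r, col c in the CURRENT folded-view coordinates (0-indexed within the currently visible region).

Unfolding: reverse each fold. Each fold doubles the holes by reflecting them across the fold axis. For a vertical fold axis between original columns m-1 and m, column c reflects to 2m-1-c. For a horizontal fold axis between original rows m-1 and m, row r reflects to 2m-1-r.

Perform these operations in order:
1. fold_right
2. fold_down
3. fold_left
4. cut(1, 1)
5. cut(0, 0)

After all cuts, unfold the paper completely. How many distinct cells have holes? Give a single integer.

Op 1 fold_right: fold axis v@4; visible region now rows[0,4) x cols[4,8) = 4x4
Op 2 fold_down: fold axis h@2; visible region now rows[2,4) x cols[4,8) = 2x4
Op 3 fold_left: fold axis v@6; visible region now rows[2,4) x cols[4,6) = 2x2
Op 4 cut(1, 1): punch at orig (3,5); cuts so far [(3, 5)]; region rows[2,4) x cols[4,6) = 2x2
Op 5 cut(0, 0): punch at orig (2,4); cuts so far [(2, 4), (3, 5)]; region rows[2,4) x cols[4,6) = 2x2
Unfold 1 (reflect across v@6): 4 holes -> [(2, 4), (2, 7), (3, 5), (3, 6)]
Unfold 2 (reflect across h@2): 8 holes -> [(0, 5), (0, 6), (1, 4), (1, 7), (2, 4), (2, 7), (3, 5), (3, 6)]
Unfold 3 (reflect across v@4): 16 holes -> [(0, 1), (0, 2), (0, 5), (0, 6), (1, 0), (1, 3), (1, 4), (1, 7), (2, 0), (2, 3), (2, 4), (2, 7), (3, 1), (3, 2), (3, 5), (3, 6)]

Answer: 16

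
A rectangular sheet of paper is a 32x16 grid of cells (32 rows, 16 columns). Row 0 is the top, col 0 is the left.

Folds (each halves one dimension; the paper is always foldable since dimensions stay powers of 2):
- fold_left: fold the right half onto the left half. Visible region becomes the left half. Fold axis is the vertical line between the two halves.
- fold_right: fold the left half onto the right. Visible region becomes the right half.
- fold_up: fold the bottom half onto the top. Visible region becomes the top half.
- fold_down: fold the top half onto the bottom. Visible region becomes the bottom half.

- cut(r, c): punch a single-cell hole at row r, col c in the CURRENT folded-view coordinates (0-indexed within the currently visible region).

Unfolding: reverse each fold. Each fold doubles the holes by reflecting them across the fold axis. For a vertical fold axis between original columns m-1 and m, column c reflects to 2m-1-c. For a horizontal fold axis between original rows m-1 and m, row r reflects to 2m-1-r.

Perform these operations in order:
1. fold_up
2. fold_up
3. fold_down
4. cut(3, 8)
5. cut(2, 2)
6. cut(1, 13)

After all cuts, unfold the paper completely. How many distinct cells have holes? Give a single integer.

Answer: 24

Derivation:
Op 1 fold_up: fold axis h@16; visible region now rows[0,16) x cols[0,16) = 16x16
Op 2 fold_up: fold axis h@8; visible region now rows[0,8) x cols[0,16) = 8x16
Op 3 fold_down: fold axis h@4; visible region now rows[4,8) x cols[0,16) = 4x16
Op 4 cut(3, 8): punch at orig (7,8); cuts so far [(7, 8)]; region rows[4,8) x cols[0,16) = 4x16
Op 5 cut(2, 2): punch at orig (6,2); cuts so far [(6, 2), (7, 8)]; region rows[4,8) x cols[0,16) = 4x16
Op 6 cut(1, 13): punch at orig (5,13); cuts so far [(5, 13), (6, 2), (7, 8)]; region rows[4,8) x cols[0,16) = 4x16
Unfold 1 (reflect across h@4): 6 holes -> [(0, 8), (1, 2), (2, 13), (5, 13), (6, 2), (7, 8)]
Unfold 2 (reflect across h@8): 12 holes -> [(0, 8), (1, 2), (2, 13), (5, 13), (6, 2), (7, 8), (8, 8), (9, 2), (10, 13), (13, 13), (14, 2), (15, 8)]
Unfold 3 (reflect across h@16): 24 holes -> [(0, 8), (1, 2), (2, 13), (5, 13), (6, 2), (7, 8), (8, 8), (9, 2), (10, 13), (13, 13), (14, 2), (15, 8), (16, 8), (17, 2), (18, 13), (21, 13), (22, 2), (23, 8), (24, 8), (25, 2), (26, 13), (29, 13), (30, 2), (31, 8)]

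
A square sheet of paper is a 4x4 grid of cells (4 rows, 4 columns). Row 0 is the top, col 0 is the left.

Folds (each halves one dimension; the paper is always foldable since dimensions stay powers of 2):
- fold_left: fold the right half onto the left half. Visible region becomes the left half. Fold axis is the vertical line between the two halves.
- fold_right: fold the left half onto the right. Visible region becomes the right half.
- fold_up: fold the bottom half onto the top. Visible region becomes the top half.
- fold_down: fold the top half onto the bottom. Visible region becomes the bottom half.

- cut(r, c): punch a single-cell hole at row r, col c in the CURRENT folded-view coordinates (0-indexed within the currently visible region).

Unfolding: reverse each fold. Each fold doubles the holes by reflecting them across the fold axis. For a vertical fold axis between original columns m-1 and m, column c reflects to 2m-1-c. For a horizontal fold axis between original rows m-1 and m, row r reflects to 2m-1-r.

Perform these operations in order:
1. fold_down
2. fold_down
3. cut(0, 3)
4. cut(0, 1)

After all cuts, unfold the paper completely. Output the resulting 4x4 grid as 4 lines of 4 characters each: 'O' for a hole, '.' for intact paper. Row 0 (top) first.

Answer: .O.O
.O.O
.O.O
.O.O

Derivation:
Op 1 fold_down: fold axis h@2; visible region now rows[2,4) x cols[0,4) = 2x4
Op 2 fold_down: fold axis h@3; visible region now rows[3,4) x cols[0,4) = 1x4
Op 3 cut(0, 3): punch at orig (3,3); cuts so far [(3, 3)]; region rows[3,4) x cols[0,4) = 1x4
Op 4 cut(0, 1): punch at orig (3,1); cuts so far [(3, 1), (3, 3)]; region rows[3,4) x cols[0,4) = 1x4
Unfold 1 (reflect across h@3): 4 holes -> [(2, 1), (2, 3), (3, 1), (3, 3)]
Unfold 2 (reflect across h@2): 8 holes -> [(0, 1), (0, 3), (1, 1), (1, 3), (2, 1), (2, 3), (3, 1), (3, 3)]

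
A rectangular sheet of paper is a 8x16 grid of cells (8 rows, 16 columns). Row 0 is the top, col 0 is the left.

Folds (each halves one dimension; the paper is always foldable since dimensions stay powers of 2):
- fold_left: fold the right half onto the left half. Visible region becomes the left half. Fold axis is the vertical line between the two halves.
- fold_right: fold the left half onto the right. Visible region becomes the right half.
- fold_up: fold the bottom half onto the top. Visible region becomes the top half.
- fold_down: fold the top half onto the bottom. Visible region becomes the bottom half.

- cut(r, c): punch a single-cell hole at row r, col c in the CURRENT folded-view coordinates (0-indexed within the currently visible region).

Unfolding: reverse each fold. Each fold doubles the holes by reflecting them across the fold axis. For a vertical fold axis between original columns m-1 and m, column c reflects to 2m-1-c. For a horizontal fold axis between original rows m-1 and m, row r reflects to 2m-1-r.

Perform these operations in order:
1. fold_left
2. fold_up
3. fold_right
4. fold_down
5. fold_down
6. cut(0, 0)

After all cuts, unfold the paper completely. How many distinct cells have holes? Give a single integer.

Op 1 fold_left: fold axis v@8; visible region now rows[0,8) x cols[0,8) = 8x8
Op 2 fold_up: fold axis h@4; visible region now rows[0,4) x cols[0,8) = 4x8
Op 3 fold_right: fold axis v@4; visible region now rows[0,4) x cols[4,8) = 4x4
Op 4 fold_down: fold axis h@2; visible region now rows[2,4) x cols[4,8) = 2x4
Op 5 fold_down: fold axis h@3; visible region now rows[3,4) x cols[4,8) = 1x4
Op 6 cut(0, 0): punch at orig (3,4); cuts so far [(3, 4)]; region rows[3,4) x cols[4,8) = 1x4
Unfold 1 (reflect across h@3): 2 holes -> [(2, 4), (3, 4)]
Unfold 2 (reflect across h@2): 4 holes -> [(0, 4), (1, 4), (2, 4), (3, 4)]
Unfold 3 (reflect across v@4): 8 holes -> [(0, 3), (0, 4), (1, 3), (1, 4), (2, 3), (2, 4), (3, 3), (3, 4)]
Unfold 4 (reflect across h@4): 16 holes -> [(0, 3), (0, 4), (1, 3), (1, 4), (2, 3), (2, 4), (3, 3), (3, 4), (4, 3), (4, 4), (5, 3), (5, 4), (6, 3), (6, 4), (7, 3), (7, 4)]
Unfold 5 (reflect across v@8): 32 holes -> [(0, 3), (0, 4), (0, 11), (0, 12), (1, 3), (1, 4), (1, 11), (1, 12), (2, 3), (2, 4), (2, 11), (2, 12), (3, 3), (3, 4), (3, 11), (3, 12), (4, 3), (4, 4), (4, 11), (4, 12), (5, 3), (5, 4), (5, 11), (5, 12), (6, 3), (6, 4), (6, 11), (6, 12), (7, 3), (7, 4), (7, 11), (7, 12)]

Answer: 32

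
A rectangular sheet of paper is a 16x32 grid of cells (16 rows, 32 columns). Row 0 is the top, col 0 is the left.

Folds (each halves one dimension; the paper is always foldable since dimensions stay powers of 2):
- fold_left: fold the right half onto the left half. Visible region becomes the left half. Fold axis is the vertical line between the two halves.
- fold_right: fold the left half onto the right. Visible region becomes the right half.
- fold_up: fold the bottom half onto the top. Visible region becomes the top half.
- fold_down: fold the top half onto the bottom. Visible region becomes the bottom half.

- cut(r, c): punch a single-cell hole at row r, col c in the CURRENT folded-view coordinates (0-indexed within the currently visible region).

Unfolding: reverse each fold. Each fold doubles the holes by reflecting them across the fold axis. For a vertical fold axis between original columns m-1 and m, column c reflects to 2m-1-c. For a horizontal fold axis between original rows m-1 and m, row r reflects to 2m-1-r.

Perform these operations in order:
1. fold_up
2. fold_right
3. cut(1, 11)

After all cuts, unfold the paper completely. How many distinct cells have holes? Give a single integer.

Op 1 fold_up: fold axis h@8; visible region now rows[0,8) x cols[0,32) = 8x32
Op 2 fold_right: fold axis v@16; visible region now rows[0,8) x cols[16,32) = 8x16
Op 3 cut(1, 11): punch at orig (1,27); cuts so far [(1, 27)]; region rows[0,8) x cols[16,32) = 8x16
Unfold 1 (reflect across v@16): 2 holes -> [(1, 4), (1, 27)]
Unfold 2 (reflect across h@8): 4 holes -> [(1, 4), (1, 27), (14, 4), (14, 27)]

Answer: 4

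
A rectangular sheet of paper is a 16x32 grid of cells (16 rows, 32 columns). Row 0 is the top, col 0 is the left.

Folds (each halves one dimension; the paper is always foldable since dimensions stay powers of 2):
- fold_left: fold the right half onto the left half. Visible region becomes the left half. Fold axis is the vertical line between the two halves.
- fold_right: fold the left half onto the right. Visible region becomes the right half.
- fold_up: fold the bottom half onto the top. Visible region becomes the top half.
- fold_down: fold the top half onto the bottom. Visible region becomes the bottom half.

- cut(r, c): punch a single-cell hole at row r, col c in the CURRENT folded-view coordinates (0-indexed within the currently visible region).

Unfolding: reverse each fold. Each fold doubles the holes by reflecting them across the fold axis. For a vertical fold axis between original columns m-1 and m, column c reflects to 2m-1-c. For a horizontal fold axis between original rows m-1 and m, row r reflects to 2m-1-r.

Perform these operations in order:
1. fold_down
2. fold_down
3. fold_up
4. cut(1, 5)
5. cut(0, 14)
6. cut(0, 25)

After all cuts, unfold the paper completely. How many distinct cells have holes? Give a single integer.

Answer: 24

Derivation:
Op 1 fold_down: fold axis h@8; visible region now rows[8,16) x cols[0,32) = 8x32
Op 2 fold_down: fold axis h@12; visible region now rows[12,16) x cols[0,32) = 4x32
Op 3 fold_up: fold axis h@14; visible region now rows[12,14) x cols[0,32) = 2x32
Op 4 cut(1, 5): punch at orig (13,5); cuts so far [(13, 5)]; region rows[12,14) x cols[0,32) = 2x32
Op 5 cut(0, 14): punch at orig (12,14); cuts so far [(12, 14), (13, 5)]; region rows[12,14) x cols[0,32) = 2x32
Op 6 cut(0, 25): punch at orig (12,25); cuts so far [(12, 14), (12, 25), (13, 5)]; region rows[12,14) x cols[0,32) = 2x32
Unfold 1 (reflect across h@14): 6 holes -> [(12, 14), (12, 25), (13, 5), (14, 5), (15, 14), (15, 25)]
Unfold 2 (reflect across h@12): 12 holes -> [(8, 14), (8, 25), (9, 5), (10, 5), (11, 14), (11, 25), (12, 14), (12, 25), (13, 5), (14, 5), (15, 14), (15, 25)]
Unfold 3 (reflect across h@8): 24 holes -> [(0, 14), (0, 25), (1, 5), (2, 5), (3, 14), (3, 25), (4, 14), (4, 25), (5, 5), (6, 5), (7, 14), (7, 25), (8, 14), (8, 25), (9, 5), (10, 5), (11, 14), (11, 25), (12, 14), (12, 25), (13, 5), (14, 5), (15, 14), (15, 25)]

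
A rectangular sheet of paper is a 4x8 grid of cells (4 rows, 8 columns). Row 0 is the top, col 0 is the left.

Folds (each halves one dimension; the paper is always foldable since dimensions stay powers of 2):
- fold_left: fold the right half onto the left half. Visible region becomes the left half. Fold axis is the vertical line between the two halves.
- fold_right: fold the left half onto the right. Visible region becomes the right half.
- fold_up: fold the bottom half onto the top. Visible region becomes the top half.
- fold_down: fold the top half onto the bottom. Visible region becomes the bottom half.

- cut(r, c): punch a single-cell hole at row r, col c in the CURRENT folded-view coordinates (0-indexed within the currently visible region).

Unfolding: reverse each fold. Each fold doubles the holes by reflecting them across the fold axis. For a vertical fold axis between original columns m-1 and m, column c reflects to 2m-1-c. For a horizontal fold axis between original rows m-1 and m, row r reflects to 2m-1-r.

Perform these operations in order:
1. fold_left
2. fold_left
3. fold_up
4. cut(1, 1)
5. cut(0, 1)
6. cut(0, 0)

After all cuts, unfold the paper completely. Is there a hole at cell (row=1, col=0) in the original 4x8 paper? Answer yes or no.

Op 1 fold_left: fold axis v@4; visible region now rows[0,4) x cols[0,4) = 4x4
Op 2 fold_left: fold axis v@2; visible region now rows[0,4) x cols[0,2) = 4x2
Op 3 fold_up: fold axis h@2; visible region now rows[0,2) x cols[0,2) = 2x2
Op 4 cut(1, 1): punch at orig (1,1); cuts so far [(1, 1)]; region rows[0,2) x cols[0,2) = 2x2
Op 5 cut(0, 1): punch at orig (0,1); cuts so far [(0, 1), (1, 1)]; region rows[0,2) x cols[0,2) = 2x2
Op 6 cut(0, 0): punch at orig (0,0); cuts so far [(0, 0), (0, 1), (1, 1)]; region rows[0,2) x cols[0,2) = 2x2
Unfold 1 (reflect across h@2): 6 holes -> [(0, 0), (0, 1), (1, 1), (2, 1), (3, 0), (3, 1)]
Unfold 2 (reflect across v@2): 12 holes -> [(0, 0), (0, 1), (0, 2), (0, 3), (1, 1), (1, 2), (2, 1), (2, 2), (3, 0), (3, 1), (3, 2), (3, 3)]
Unfold 3 (reflect across v@4): 24 holes -> [(0, 0), (0, 1), (0, 2), (0, 3), (0, 4), (0, 5), (0, 6), (0, 7), (1, 1), (1, 2), (1, 5), (1, 6), (2, 1), (2, 2), (2, 5), (2, 6), (3, 0), (3, 1), (3, 2), (3, 3), (3, 4), (3, 5), (3, 6), (3, 7)]
Holes: [(0, 0), (0, 1), (0, 2), (0, 3), (0, 4), (0, 5), (0, 6), (0, 7), (1, 1), (1, 2), (1, 5), (1, 6), (2, 1), (2, 2), (2, 5), (2, 6), (3, 0), (3, 1), (3, 2), (3, 3), (3, 4), (3, 5), (3, 6), (3, 7)]

Answer: no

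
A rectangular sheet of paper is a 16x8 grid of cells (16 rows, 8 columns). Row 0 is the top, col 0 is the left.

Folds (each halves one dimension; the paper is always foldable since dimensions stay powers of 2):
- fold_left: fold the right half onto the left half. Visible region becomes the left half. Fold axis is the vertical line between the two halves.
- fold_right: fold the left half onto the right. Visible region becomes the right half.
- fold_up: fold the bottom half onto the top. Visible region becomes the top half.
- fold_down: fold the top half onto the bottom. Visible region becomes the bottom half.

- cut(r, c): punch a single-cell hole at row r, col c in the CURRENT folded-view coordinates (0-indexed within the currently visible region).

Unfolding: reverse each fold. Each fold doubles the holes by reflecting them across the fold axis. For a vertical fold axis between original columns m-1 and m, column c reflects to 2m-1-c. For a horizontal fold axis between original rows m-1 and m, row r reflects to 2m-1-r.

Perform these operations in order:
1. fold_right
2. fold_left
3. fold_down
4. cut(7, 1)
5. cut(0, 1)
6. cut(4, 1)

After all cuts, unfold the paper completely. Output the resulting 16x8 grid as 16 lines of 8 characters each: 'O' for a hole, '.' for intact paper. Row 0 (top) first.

Op 1 fold_right: fold axis v@4; visible region now rows[0,16) x cols[4,8) = 16x4
Op 2 fold_left: fold axis v@6; visible region now rows[0,16) x cols[4,6) = 16x2
Op 3 fold_down: fold axis h@8; visible region now rows[8,16) x cols[4,6) = 8x2
Op 4 cut(7, 1): punch at orig (15,5); cuts so far [(15, 5)]; region rows[8,16) x cols[4,6) = 8x2
Op 5 cut(0, 1): punch at orig (8,5); cuts so far [(8, 5), (15, 5)]; region rows[8,16) x cols[4,6) = 8x2
Op 6 cut(4, 1): punch at orig (12,5); cuts so far [(8, 5), (12, 5), (15, 5)]; region rows[8,16) x cols[4,6) = 8x2
Unfold 1 (reflect across h@8): 6 holes -> [(0, 5), (3, 5), (7, 5), (8, 5), (12, 5), (15, 5)]
Unfold 2 (reflect across v@6): 12 holes -> [(0, 5), (0, 6), (3, 5), (3, 6), (7, 5), (7, 6), (8, 5), (8, 6), (12, 5), (12, 6), (15, 5), (15, 6)]
Unfold 3 (reflect across v@4): 24 holes -> [(0, 1), (0, 2), (0, 5), (0, 6), (3, 1), (3, 2), (3, 5), (3, 6), (7, 1), (7, 2), (7, 5), (7, 6), (8, 1), (8, 2), (8, 5), (8, 6), (12, 1), (12, 2), (12, 5), (12, 6), (15, 1), (15, 2), (15, 5), (15, 6)]

Answer: .OO..OO.
........
........
.OO..OO.
........
........
........
.OO..OO.
.OO..OO.
........
........
........
.OO..OO.
........
........
.OO..OO.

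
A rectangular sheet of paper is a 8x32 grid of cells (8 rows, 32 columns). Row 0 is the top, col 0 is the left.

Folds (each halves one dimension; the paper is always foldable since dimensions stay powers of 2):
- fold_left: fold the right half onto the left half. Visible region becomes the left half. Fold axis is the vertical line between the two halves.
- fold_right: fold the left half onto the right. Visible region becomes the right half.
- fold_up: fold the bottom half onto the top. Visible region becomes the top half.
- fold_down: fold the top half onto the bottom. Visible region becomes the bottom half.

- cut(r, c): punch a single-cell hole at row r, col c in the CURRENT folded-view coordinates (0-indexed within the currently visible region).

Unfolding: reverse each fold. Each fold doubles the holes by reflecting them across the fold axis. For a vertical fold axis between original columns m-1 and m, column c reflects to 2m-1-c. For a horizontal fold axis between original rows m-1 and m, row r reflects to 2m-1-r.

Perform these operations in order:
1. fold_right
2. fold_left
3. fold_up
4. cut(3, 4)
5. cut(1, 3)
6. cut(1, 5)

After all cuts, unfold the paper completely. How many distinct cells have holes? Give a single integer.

Op 1 fold_right: fold axis v@16; visible region now rows[0,8) x cols[16,32) = 8x16
Op 2 fold_left: fold axis v@24; visible region now rows[0,8) x cols[16,24) = 8x8
Op 3 fold_up: fold axis h@4; visible region now rows[0,4) x cols[16,24) = 4x8
Op 4 cut(3, 4): punch at orig (3,20); cuts so far [(3, 20)]; region rows[0,4) x cols[16,24) = 4x8
Op 5 cut(1, 3): punch at orig (1,19); cuts so far [(1, 19), (3, 20)]; region rows[0,4) x cols[16,24) = 4x8
Op 6 cut(1, 5): punch at orig (1,21); cuts so far [(1, 19), (1, 21), (3, 20)]; region rows[0,4) x cols[16,24) = 4x8
Unfold 1 (reflect across h@4): 6 holes -> [(1, 19), (1, 21), (3, 20), (4, 20), (6, 19), (6, 21)]
Unfold 2 (reflect across v@24): 12 holes -> [(1, 19), (1, 21), (1, 26), (1, 28), (3, 20), (3, 27), (4, 20), (4, 27), (6, 19), (6, 21), (6, 26), (6, 28)]
Unfold 3 (reflect across v@16): 24 holes -> [(1, 3), (1, 5), (1, 10), (1, 12), (1, 19), (1, 21), (1, 26), (1, 28), (3, 4), (3, 11), (3, 20), (3, 27), (4, 4), (4, 11), (4, 20), (4, 27), (6, 3), (6, 5), (6, 10), (6, 12), (6, 19), (6, 21), (6, 26), (6, 28)]

Answer: 24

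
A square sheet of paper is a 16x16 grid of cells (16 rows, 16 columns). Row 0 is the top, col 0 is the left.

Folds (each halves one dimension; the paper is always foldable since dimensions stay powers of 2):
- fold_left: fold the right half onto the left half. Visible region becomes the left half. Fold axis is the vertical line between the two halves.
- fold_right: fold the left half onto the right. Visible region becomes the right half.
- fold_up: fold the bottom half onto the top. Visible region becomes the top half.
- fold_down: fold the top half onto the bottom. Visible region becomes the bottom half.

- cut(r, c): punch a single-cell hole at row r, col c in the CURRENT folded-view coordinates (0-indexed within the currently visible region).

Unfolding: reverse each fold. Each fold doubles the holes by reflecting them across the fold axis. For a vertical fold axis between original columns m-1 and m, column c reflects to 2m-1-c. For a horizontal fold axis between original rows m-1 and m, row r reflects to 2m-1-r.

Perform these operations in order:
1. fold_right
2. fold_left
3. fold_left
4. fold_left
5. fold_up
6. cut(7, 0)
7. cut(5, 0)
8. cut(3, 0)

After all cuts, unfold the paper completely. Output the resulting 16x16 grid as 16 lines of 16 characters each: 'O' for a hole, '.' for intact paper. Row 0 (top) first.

Answer: ................
................
................
OOOOOOOOOOOOOOOO
................
OOOOOOOOOOOOOOOO
................
OOOOOOOOOOOOOOOO
OOOOOOOOOOOOOOOO
................
OOOOOOOOOOOOOOOO
................
OOOOOOOOOOOOOOOO
................
................
................

Derivation:
Op 1 fold_right: fold axis v@8; visible region now rows[0,16) x cols[8,16) = 16x8
Op 2 fold_left: fold axis v@12; visible region now rows[0,16) x cols[8,12) = 16x4
Op 3 fold_left: fold axis v@10; visible region now rows[0,16) x cols[8,10) = 16x2
Op 4 fold_left: fold axis v@9; visible region now rows[0,16) x cols[8,9) = 16x1
Op 5 fold_up: fold axis h@8; visible region now rows[0,8) x cols[8,9) = 8x1
Op 6 cut(7, 0): punch at orig (7,8); cuts so far [(7, 8)]; region rows[0,8) x cols[8,9) = 8x1
Op 7 cut(5, 0): punch at orig (5,8); cuts so far [(5, 8), (7, 8)]; region rows[0,8) x cols[8,9) = 8x1
Op 8 cut(3, 0): punch at orig (3,8); cuts so far [(3, 8), (5, 8), (7, 8)]; region rows[0,8) x cols[8,9) = 8x1
Unfold 1 (reflect across h@8): 6 holes -> [(3, 8), (5, 8), (7, 8), (8, 8), (10, 8), (12, 8)]
Unfold 2 (reflect across v@9): 12 holes -> [(3, 8), (3, 9), (5, 8), (5, 9), (7, 8), (7, 9), (8, 8), (8, 9), (10, 8), (10, 9), (12, 8), (12, 9)]
Unfold 3 (reflect across v@10): 24 holes -> [(3, 8), (3, 9), (3, 10), (3, 11), (5, 8), (5, 9), (5, 10), (5, 11), (7, 8), (7, 9), (7, 10), (7, 11), (8, 8), (8, 9), (8, 10), (8, 11), (10, 8), (10, 9), (10, 10), (10, 11), (12, 8), (12, 9), (12, 10), (12, 11)]
Unfold 4 (reflect across v@12): 48 holes -> [(3, 8), (3, 9), (3, 10), (3, 11), (3, 12), (3, 13), (3, 14), (3, 15), (5, 8), (5, 9), (5, 10), (5, 11), (5, 12), (5, 13), (5, 14), (5, 15), (7, 8), (7, 9), (7, 10), (7, 11), (7, 12), (7, 13), (7, 14), (7, 15), (8, 8), (8, 9), (8, 10), (8, 11), (8, 12), (8, 13), (8, 14), (8, 15), (10, 8), (10, 9), (10, 10), (10, 11), (10, 12), (10, 13), (10, 14), (10, 15), (12, 8), (12, 9), (12, 10), (12, 11), (12, 12), (12, 13), (12, 14), (12, 15)]
Unfold 5 (reflect across v@8): 96 holes -> [(3, 0), (3, 1), (3, 2), (3, 3), (3, 4), (3, 5), (3, 6), (3, 7), (3, 8), (3, 9), (3, 10), (3, 11), (3, 12), (3, 13), (3, 14), (3, 15), (5, 0), (5, 1), (5, 2), (5, 3), (5, 4), (5, 5), (5, 6), (5, 7), (5, 8), (5, 9), (5, 10), (5, 11), (5, 12), (5, 13), (5, 14), (5, 15), (7, 0), (7, 1), (7, 2), (7, 3), (7, 4), (7, 5), (7, 6), (7, 7), (7, 8), (7, 9), (7, 10), (7, 11), (7, 12), (7, 13), (7, 14), (7, 15), (8, 0), (8, 1), (8, 2), (8, 3), (8, 4), (8, 5), (8, 6), (8, 7), (8, 8), (8, 9), (8, 10), (8, 11), (8, 12), (8, 13), (8, 14), (8, 15), (10, 0), (10, 1), (10, 2), (10, 3), (10, 4), (10, 5), (10, 6), (10, 7), (10, 8), (10, 9), (10, 10), (10, 11), (10, 12), (10, 13), (10, 14), (10, 15), (12, 0), (12, 1), (12, 2), (12, 3), (12, 4), (12, 5), (12, 6), (12, 7), (12, 8), (12, 9), (12, 10), (12, 11), (12, 12), (12, 13), (12, 14), (12, 15)]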